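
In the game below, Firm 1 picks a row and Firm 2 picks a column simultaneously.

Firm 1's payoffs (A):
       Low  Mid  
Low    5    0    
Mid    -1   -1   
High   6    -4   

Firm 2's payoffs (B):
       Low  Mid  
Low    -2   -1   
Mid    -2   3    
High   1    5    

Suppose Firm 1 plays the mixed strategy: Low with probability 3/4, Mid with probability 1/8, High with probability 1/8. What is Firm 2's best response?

Mid

Compute Firm 2's expected payoff from each pure strategy against the given mix.
Low: (3/4)·(-2) + (1/8)·(-2) + (1/8)·1 = -13/8
Mid: (3/4)·(-1) + (1/8)·3 + (1/8)·5 = 1/4
Highest expected payoff is 1/4, from Mid.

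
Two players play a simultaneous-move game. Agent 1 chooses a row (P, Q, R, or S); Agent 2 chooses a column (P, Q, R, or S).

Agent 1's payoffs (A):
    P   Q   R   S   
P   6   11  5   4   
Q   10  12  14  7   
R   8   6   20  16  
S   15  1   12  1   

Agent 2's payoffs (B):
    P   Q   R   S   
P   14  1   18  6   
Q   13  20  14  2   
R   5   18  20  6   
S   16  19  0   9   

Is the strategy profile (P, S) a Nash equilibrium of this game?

No

Holding Agent 2 at S: Agent 1 gets 4 from P but could get 16 by switching to R. Agent 1 has a profitable deviation.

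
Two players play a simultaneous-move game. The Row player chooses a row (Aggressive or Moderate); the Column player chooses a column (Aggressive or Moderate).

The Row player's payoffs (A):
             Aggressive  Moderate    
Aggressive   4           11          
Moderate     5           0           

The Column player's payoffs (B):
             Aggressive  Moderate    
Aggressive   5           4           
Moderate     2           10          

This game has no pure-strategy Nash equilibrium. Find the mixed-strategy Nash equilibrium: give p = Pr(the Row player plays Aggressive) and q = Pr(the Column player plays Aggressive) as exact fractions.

p = 8/9, q = 11/12

Each player's mixing probability is pinned down by making the *other* player indifferent.
The Column player indifferent between Aggressive and Moderate: p·5 + (1−p)·2 = p·4 + (1−p)·10 ⟹ 2 + 3p = 10 + (-6)p ⟹ p = 8/9.
The Row player indifferent between Aggressive and Moderate: q·4 + (1−q)·11 = q·5 + (1−q)·0 ⟹ 11 + (-7)q = 0 + 5q ⟹ q = 11/12.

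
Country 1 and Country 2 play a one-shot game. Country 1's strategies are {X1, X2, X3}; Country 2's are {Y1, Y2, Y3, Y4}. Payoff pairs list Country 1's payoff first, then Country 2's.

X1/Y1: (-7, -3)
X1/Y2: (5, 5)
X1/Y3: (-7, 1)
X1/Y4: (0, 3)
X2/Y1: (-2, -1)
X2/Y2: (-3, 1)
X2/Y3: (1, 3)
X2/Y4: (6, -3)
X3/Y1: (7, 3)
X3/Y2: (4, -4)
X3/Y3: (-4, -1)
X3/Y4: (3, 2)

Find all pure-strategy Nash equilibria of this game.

(X1, Y2), (X2, Y3), and (X3, Y1)

A profile is a Nash equilibrium when each player is best-responding to the other.
Country 1's best responses — vs Y1: X3 (payoff 7); vs Y2: X1 (payoff 5); vs Y3: X2 (payoff 1); vs Y4: X2 (payoff 6).
Country 2's best responses — vs X1: Y2 (payoff 5); vs X2: Y3 (payoff 3); vs X3: Y1 (payoff 3).
Mutual best responses occur at (X1, Y2), (X2, Y3), and (X3, Y1); at each, neither player gains by switching.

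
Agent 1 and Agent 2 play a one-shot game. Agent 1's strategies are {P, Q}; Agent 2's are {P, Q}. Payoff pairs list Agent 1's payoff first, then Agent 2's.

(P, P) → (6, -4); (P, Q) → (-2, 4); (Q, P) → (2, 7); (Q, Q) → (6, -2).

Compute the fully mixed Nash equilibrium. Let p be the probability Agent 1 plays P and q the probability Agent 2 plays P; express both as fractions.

In a mixed NE each player is indifferent between their pure strategies, so the opponent's mix sets the indifference.
Agent 2 indifferent between P and Q: p·(-4) + (1−p)·7 = p·4 + (1−p)·(-2) ⟹ 7 + (-11)p = (-2) + 6p ⟹ p = 9/17.
Agent 1 indifferent between P and Q: q·6 + (1−q)·(-2) = q·2 + (1−q)·6 ⟹ (-2) + 8q = 6 + (-4)q ⟹ q = 2/3.

p = 9/17, q = 2/3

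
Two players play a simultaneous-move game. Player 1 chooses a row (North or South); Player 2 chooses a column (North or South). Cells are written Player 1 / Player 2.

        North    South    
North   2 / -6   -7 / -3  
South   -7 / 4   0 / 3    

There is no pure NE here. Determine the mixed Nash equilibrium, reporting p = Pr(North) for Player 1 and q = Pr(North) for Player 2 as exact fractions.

In a mixed NE each player is indifferent between their pure strategies, so the opponent's mix sets the indifference.
Player 2 indifferent between North and South: p·(-6) + (1−p)·4 = p·(-3) + (1−p)·3 ⟹ 4 + (-10)p = 3 + (-6)p ⟹ p = 1/4.
Player 1 indifferent between North and South: q·2 + (1−q)·(-7) = q·(-7) + (1−q)·0 ⟹ (-7) + 9q = 0 + (-7)q ⟹ q = 7/16.

p = 1/4, q = 7/16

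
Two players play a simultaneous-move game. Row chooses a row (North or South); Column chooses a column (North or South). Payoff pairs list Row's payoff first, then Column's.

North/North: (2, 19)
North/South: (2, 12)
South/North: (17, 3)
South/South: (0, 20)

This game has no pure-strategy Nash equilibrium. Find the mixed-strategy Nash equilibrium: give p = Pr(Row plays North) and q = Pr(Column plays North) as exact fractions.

Each player's mixing probability is pinned down by making the *other* player indifferent.
Column indifferent between North and South: p·19 + (1−p)·3 = p·12 + (1−p)·20 ⟹ 3 + 16p = 20 + (-8)p ⟹ p = 17/24.
Row indifferent between North and South: q·2 + (1−q)·2 = q·17 + (1−q)·0 ⟹ 2 + 0q = 0 + 17q ⟹ q = 2/17.

p = 17/24, q = 2/17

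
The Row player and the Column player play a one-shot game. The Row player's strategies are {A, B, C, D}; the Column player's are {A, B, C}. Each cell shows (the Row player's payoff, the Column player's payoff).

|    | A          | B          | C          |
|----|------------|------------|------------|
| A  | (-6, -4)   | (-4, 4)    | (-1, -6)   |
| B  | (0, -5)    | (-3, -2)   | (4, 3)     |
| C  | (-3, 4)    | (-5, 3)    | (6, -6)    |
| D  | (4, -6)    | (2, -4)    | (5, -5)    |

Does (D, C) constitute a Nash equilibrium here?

No

Holding the Column player at C: the Row player gets 5 from D but could get 6 by switching to C. The Row player has a profitable deviation.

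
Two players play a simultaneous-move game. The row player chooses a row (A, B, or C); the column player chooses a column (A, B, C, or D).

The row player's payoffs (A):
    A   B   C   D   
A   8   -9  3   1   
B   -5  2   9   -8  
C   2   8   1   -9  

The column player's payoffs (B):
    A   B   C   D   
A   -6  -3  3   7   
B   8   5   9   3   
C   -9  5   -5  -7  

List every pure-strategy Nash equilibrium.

Check mutual best responses: a cell is a NE iff neither player can gain by unilaterally deviating.
The row player's best responses — vs A: A (payoff 8); vs B: C (payoff 8); vs C: B (payoff 9); vs D: A (payoff 1).
The column player's best responses — vs A: D (payoff 7); vs B: C (payoff 9); vs C: B (payoff 5).
Mutual best responses occur at (A, D), (B, C), and (C, B); at each, neither player gains by switching.

(A, D), (B, C), and (C, B)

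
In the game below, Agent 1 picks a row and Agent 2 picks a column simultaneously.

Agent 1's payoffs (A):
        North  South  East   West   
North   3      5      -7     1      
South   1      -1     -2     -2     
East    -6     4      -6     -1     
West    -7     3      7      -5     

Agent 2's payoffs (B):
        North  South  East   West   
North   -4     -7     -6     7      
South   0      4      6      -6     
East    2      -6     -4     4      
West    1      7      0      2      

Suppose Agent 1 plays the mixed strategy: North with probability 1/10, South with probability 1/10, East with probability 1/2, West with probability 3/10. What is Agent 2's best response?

West

Compute Agent 2's expected payoff from each pure strategy against the given mix.
North: (1/10)·(-4) + (1/10)·0 + (1/2)·2 + (3/10)·1 = 9/10
South: (1/10)·(-7) + (1/10)·4 + (1/2)·(-6) + (3/10)·7 = -6/5
East: (1/10)·(-6) + (1/10)·6 + (1/2)·(-4) + (3/10)·0 = -2
West: (1/10)·7 + (1/10)·(-6) + (1/2)·4 + (3/10)·2 = 27/10
Highest expected payoff is 27/10, from West.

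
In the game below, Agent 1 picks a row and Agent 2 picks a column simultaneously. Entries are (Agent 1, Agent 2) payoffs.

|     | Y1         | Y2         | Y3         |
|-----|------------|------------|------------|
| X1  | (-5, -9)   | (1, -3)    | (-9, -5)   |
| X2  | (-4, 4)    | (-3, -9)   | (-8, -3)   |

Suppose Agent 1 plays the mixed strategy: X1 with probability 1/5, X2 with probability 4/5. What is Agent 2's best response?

Y1

Agent 2's best reply maximizes expected payoff against the mix.
Y1: (1/5)·(-9) + (4/5)·4 = 7/5
Y2: (1/5)·(-3) + (4/5)·(-9) = -39/5
Y3: (1/5)·(-5) + (4/5)·(-3) = -17/5
Highest expected payoff is 7/5, from Y1.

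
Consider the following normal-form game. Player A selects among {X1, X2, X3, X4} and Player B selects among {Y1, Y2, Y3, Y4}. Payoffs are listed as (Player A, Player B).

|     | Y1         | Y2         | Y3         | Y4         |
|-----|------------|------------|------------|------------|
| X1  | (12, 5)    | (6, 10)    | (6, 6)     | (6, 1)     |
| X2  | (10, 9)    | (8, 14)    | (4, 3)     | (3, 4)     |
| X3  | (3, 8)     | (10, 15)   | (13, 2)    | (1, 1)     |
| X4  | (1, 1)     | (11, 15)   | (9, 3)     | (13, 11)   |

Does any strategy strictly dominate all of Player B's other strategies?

Y2

A strategy is strictly dominant if it gives Player B a strictly higher payoff than every other strategy, against every choice by the opponent.
Y2 strictly dominates: vs X1: 10 > each of {5, 6, 1}; vs X2: 14 > each of {9, 3, 4}; vs X3: 15 > each of {8, 2, 1}; vs X4: 15 > each of {1, 3, 11}.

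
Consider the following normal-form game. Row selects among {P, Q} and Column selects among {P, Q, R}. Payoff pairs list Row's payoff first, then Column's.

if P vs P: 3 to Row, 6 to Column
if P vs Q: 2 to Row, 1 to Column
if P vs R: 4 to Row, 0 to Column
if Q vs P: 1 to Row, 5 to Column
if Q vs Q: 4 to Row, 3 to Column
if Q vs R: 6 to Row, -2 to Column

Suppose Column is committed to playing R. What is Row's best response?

Q

With Column fixed at R, Row's payoffs are: P → 4, Q → 6.
The maximum is 6, achieved by Q.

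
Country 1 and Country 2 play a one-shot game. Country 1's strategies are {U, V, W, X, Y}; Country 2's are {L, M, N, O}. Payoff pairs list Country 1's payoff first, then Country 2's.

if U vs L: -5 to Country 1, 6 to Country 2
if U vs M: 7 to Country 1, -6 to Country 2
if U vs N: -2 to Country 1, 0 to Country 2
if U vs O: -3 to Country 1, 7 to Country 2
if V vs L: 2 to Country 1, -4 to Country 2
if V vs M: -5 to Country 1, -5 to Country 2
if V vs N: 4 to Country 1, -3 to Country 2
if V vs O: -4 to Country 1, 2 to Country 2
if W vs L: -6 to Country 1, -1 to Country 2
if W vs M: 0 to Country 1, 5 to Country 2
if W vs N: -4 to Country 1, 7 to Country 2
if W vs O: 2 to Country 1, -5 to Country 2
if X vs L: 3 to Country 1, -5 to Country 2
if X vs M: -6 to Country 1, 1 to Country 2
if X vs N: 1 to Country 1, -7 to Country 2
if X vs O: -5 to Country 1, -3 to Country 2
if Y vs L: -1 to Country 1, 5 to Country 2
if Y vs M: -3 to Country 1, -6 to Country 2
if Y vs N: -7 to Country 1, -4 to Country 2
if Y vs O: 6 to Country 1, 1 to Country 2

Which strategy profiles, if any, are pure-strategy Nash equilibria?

There is no pure-strategy Nash equilibrium

A profile is a Nash equilibrium when each player is best-responding to the other.
Country 1's best responses — vs L: X (payoff 3); vs M: U (payoff 7); vs N: V (payoff 4); vs O: Y (payoff 6).
Country 2's best responses — vs U: O (payoff 7); vs V: O (payoff 2); vs W: N (payoff 7); vs X: M (payoff 1); vs Y: L (payoff 5).
No cell has both players best-responding. For instance, Country 1's best reply to M is U, but against U Country 2 prefers O over M.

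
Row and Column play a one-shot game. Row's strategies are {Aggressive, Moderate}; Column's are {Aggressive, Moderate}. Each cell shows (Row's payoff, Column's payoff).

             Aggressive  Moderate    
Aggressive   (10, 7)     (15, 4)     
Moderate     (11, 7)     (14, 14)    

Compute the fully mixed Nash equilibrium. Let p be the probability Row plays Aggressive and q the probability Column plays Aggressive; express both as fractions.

p = 7/10, q = 1/2

In a mixed NE each player is indifferent between their pure strategies, so the opponent's mix sets the indifference.
Column indifferent between Aggressive and Moderate: p·7 + (1−p)·7 = p·4 + (1−p)·14 ⟹ 7 + 0p = 14 + (-10)p ⟹ p = 7/10.
Row indifferent between Aggressive and Moderate: q·10 + (1−q)·15 = q·11 + (1−q)·14 ⟹ 15 + (-5)q = 14 + (-3)q ⟹ q = 1/2.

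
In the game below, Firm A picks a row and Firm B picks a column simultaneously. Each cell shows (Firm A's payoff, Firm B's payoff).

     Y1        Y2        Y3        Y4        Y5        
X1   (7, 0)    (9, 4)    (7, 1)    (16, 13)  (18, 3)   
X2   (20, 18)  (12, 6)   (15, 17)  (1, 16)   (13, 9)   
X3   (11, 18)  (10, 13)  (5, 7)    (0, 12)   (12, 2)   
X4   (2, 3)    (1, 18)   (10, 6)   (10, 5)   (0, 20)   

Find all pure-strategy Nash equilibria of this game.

(X1, Y4) and (X2, Y1)

A profile is a Nash equilibrium when each player is best-responding to the other.
Firm A's best responses — vs Y1: X2 (payoff 20); vs Y2: X2 (payoff 12); vs Y3: X2 (payoff 15); vs Y4: X1 (payoff 16); vs Y5: X1 (payoff 18).
Firm B's best responses — vs X1: Y4 (payoff 13); vs X2: Y1 (payoff 18); vs X3: Y1 (payoff 18); vs X4: Y5 (payoff 20).
Mutual best responses occur at (X1, Y4) and (X2, Y1); at each, neither player gains by switching.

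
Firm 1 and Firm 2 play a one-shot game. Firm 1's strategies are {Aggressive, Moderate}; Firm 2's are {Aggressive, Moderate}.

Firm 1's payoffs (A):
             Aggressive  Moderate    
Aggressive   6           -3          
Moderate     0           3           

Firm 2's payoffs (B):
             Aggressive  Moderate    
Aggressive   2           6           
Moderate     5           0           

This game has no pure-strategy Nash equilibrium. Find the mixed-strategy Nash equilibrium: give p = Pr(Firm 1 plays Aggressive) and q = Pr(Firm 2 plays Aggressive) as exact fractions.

Each player's mixing probability is pinned down by making the *other* player indifferent.
Firm 2 indifferent between Aggressive and Moderate: p·2 + (1−p)·5 = p·6 + (1−p)·0 ⟹ 5 + (-3)p = 0 + 6p ⟹ p = 5/9.
Firm 1 indifferent between Aggressive and Moderate: q·6 + (1−q)·(-3) = q·0 + (1−q)·3 ⟹ (-3) + 9q = 3 + (-3)q ⟹ q = 1/2.

p = 5/9, q = 1/2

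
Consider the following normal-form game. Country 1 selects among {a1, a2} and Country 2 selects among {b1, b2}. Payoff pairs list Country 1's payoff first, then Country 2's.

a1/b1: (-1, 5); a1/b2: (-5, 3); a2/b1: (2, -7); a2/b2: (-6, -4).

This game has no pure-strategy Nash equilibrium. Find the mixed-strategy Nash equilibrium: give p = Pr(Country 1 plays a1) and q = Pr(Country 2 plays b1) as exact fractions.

In a mixed NE each player is indifferent between their pure strategies, so the opponent's mix sets the indifference.
Country 2 indifferent between b1 and b2: p·5 + (1−p)·(-7) = p·3 + (1−p)·(-4) ⟹ (-7) + 12p = (-4) + 7p ⟹ p = 3/5.
Country 1 indifferent between a1 and a2: q·(-1) + (1−q)·(-5) = q·2 + (1−q)·(-6) ⟹ (-5) + 4q = (-6) + 8q ⟹ q = 1/4.

p = 3/5, q = 1/4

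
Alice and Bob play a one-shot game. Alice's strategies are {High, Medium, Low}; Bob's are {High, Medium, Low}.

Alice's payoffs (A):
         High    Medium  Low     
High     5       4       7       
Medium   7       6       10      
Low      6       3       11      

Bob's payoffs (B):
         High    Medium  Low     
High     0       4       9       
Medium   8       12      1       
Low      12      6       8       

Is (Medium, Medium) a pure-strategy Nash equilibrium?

Holding Bob at Medium: Alice gets 6 from Medium, versus 4 from High, 3 from Low. No profitable deviation for Alice.
Holding Alice at Medium: Bob gets 12 from Medium, versus 8 from High, 1 from Low. No profitable deviation for Bob either.

Yes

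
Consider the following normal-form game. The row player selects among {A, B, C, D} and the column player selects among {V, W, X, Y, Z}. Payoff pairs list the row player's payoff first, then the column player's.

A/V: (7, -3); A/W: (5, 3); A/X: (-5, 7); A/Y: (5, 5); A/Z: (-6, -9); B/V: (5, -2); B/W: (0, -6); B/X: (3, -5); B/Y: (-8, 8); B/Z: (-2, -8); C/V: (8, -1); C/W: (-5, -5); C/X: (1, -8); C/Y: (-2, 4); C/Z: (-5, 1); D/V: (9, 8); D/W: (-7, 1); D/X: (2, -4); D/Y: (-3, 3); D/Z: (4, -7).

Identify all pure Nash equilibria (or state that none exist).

(D, V)

A profile is a Nash equilibrium when each player is best-responding to the other.
The row player's best responses — vs V: D (payoff 9); vs W: A (payoff 5); vs X: B (payoff 3); vs Y: A (payoff 5); vs Z: D (payoff 4).
The column player's best responses — vs A: X (payoff 7); vs B: Y (payoff 8); vs C: Y (payoff 4); vs D: V (payoff 8).
The only mutual best response is (D, V); neither player gains by switching there.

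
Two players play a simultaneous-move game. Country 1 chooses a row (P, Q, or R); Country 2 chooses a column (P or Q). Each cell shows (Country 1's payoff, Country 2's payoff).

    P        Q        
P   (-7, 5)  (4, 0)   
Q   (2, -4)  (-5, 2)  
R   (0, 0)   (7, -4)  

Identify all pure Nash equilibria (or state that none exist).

There is no pure-strategy Nash equilibrium

Find each player's best response to every opponent strategy; NE are the intersections.
Country 1's best responses — vs P: Q (payoff 2); vs Q: R (payoff 7).
Country 2's best responses — vs P: P (payoff 5); vs Q: Q (payoff 2); vs R: P (payoff 0).
No cell has both players best-responding. For instance, Country 1's best reply to P is Q, but against Q Country 2 prefers Q over P.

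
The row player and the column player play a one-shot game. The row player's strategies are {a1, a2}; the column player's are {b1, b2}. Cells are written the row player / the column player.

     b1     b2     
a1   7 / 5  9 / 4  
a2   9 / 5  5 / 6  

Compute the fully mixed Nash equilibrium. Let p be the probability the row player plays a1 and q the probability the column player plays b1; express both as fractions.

Each player's mixing probability is pinned down by making the *other* player indifferent.
The column player indifferent between b1 and b2: p·5 + (1−p)·5 = p·4 + (1−p)·6 ⟹ 5 + 0p = 6 + (-2)p ⟹ p = 1/2.
The row player indifferent between a1 and a2: q·7 + (1−q)·9 = q·9 + (1−q)·5 ⟹ 9 + (-2)q = 5 + 4q ⟹ q = 2/3.

p = 1/2, q = 2/3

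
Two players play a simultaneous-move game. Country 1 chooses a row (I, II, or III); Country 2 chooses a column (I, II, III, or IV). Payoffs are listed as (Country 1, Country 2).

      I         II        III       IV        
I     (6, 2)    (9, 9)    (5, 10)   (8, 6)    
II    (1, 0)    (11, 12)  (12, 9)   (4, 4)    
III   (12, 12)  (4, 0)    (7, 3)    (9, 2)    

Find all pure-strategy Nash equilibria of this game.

(II, II) and (III, I)

Find each player's best response to every opponent strategy; NE are the intersections.
Country 1's best responses — vs I: III (payoff 12); vs II: II (payoff 11); vs III: II (payoff 12); vs IV: III (payoff 9).
Country 2's best responses — vs I: III (payoff 10); vs II: II (payoff 12); vs III: I (payoff 12).
Mutual best responses occur at (II, II) and (III, I); at each, neither player gains by switching.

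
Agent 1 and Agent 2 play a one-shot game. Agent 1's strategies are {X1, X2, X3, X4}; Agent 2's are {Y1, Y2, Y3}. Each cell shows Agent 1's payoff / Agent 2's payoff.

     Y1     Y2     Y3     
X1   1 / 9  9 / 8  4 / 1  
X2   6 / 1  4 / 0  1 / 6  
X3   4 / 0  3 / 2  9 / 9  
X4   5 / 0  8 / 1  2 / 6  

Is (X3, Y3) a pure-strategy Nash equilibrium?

Holding Agent 2 at Y3: Agent 1 gets 9 from X3, versus 4 from X1, 1 from X2, 2 from X4. No profitable deviation for Agent 1.
Holding Agent 1 at X3: Agent 2 gets 9 from Y3, versus 0 from Y1, 2 from Y2. No profitable deviation for Agent 2 either.

Yes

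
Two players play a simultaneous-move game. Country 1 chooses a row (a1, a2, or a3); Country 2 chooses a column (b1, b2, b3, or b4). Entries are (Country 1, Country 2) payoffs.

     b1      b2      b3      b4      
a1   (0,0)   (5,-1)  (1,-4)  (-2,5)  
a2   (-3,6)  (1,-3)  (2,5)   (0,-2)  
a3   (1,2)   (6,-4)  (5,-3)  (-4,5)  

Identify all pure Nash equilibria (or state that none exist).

There is no pure-strategy Nash equilibrium

A profile is a Nash equilibrium when each player is best-responding to the other.
Country 1's best responses — vs b1: a3 (payoff 1); vs b2: a3 (payoff 6); vs b3: a3 (payoff 5); vs b4: a2 (payoff 0).
Country 2's best responses — vs a1: b4 (payoff 5); vs a2: b1 (payoff 6); vs a3: b4 (payoff 5).
No cell has both players best-responding. For instance, Country 1's best reply to b1 is a3, but against a3 Country 2 prefers b4 over b1.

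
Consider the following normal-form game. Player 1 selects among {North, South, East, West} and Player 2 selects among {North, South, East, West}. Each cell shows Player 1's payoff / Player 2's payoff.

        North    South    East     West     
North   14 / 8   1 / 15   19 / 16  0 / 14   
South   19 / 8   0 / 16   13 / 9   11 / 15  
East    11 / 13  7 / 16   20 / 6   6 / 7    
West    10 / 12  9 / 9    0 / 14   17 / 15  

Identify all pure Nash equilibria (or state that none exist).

Find each player's best response to every opponent strategy; NE are the intersections.
Player 1's best responses — vs North: South (payoff 19); vs South: West (payoff 9); vs East: East (payoff 20); vs West: West (payoff 17).
Player 2's best responses — vs North: East (payoff 16); vs South: South (payoff 16); vs East: South (payoff 16); vs West: West (payoff 15).
The only mutual best response is (West, West); neither player gains by switching there.

(West, West)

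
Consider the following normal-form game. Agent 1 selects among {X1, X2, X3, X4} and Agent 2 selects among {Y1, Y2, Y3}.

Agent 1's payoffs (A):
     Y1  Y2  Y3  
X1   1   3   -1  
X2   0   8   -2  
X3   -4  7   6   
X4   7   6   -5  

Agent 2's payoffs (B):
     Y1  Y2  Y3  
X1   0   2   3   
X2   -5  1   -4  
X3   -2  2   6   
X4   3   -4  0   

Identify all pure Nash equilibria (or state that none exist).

A profile is a Nash equilibrium when each player is best-responding to the other.
Agent 1's best responses — vs Y1: X4 (payoff 7); vs Y2: X2 (payoff 8); vs Y3: X3 (payoff 6).
Agent 2's best responses — vs X1: Y3 (payoff 3); vs X2: Y2 (payoff 1); vs X3: Y3 (payoff 6); vs X4: Y1 (payoff 3).
Mutual best responses occur at (X2, Y2), (X3, Y3), and (X4, Y1); at each, neither player gains by switching.

(X2, Y2), (X3, Y3), and (X4, Y1)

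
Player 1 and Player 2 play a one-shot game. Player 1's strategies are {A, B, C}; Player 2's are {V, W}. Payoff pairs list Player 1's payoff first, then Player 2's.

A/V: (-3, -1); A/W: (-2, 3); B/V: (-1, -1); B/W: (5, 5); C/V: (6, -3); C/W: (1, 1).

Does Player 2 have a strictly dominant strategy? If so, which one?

W

Check whether one of Player 2's strategies beats all alternatives regardless of what the opponent does.
W strictly dominates: vs A: 3 > -1; vs B: 5 > -1; vs C: 1 > -3.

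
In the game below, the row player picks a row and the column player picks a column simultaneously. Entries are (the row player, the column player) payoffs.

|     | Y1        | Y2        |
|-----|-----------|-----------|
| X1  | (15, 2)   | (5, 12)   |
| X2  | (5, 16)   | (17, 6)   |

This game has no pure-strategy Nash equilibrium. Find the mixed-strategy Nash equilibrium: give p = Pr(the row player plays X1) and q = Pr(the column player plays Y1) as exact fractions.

p = 1/2, q = 6/11

Each player's mixing probability is pinned down by making the *other* player indifferent.
The column player indifferent between Y1 and Y2: p·2 + (1−p)·16 = p·12 + (1−p)·6 ⟹ 16 + (-14)p = 6 + 6p ⟹ p = 1/2.
The row player indifferent between X1 and X2: q·15 + (1−q)·5 = q·5 + (1−q)·17 ⟹ 5 + 10q = 17 + (-12)q ⟹ q = 6/11.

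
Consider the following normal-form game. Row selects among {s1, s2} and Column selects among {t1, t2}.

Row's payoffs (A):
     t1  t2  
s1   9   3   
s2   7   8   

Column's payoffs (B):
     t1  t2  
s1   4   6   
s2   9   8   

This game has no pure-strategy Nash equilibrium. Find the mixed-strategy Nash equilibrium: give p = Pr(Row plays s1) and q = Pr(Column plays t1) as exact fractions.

Each player's mixing probability is pinned down by making the *other* player indifferent.
Column indifferent between t1 and t2: p·4 + (1−p)·9 = p·6 + (1−p)·8 ⟹ 9 + (-5)p = 8 + (-2)p ⟹ p = 1/3.
Row indifferent between s1 and s2: q·9 + (1−q)·3 = q·7 + (1−q)·8 ⟹ 3 + 6q = 8 + (-1)q ⟹ q = 5/7.

p = 1/3, q = 5/7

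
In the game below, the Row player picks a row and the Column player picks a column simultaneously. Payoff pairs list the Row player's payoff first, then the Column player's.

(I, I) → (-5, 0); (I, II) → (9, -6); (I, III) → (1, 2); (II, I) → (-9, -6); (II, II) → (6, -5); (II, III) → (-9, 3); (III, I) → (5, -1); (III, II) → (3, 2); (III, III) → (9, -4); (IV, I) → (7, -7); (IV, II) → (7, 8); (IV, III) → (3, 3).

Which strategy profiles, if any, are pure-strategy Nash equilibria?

Check mutual best responses: a cell is a NE iff neither player can gain by unilaterally deviating.
The Row player's best responses — vs I: IV (payoff 7); vs II: I (payoff 9); vs III: III (payoff 9).
The Column player's best responses — vs I: III (payoff 2); vs II: III (payoff 3); vs III: II (payoff 2); vs IV: II (payoff 8).
No cell has both players best-responding. For instance, the Row player's best reply to II is I, but against I the Column player prefers III over II.

None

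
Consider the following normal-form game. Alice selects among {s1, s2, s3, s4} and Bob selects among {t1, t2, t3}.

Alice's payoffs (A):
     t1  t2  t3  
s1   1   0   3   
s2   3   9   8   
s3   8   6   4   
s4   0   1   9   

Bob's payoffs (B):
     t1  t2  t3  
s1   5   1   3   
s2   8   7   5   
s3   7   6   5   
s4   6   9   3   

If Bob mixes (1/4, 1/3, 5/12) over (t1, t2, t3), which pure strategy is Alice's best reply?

Alice's best reply maximizes expected payoff against the mix.
s1: (1/4)·1 + (1/3)·0 + (5/12)·3 = 3/2
s2: (1/4)·3 + (1/3)·9 + (5/12)·8 = 85/12
s3: (1/4)·8 + (1/3)·6 + (5/12)·4 = 17/3
s4: (1/4)·0 + (1/3)·1 + (5/12)·9 = 49/12
Highest expected payoff is 85/12, from s2.

s2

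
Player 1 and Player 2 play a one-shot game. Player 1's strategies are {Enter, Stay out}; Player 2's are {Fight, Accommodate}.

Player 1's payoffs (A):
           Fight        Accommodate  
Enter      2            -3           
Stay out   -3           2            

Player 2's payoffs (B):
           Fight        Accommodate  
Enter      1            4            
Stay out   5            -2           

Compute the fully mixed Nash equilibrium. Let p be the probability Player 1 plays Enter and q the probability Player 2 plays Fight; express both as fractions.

In a mixed NE each player is indifferent between their pure strategies, so the opponent's mix sets the indifference.
Player 2 indifferent between Fight and Accommodate: p·1 + (1−p)·5 = p·4 + (1−p)·(-2) ⟹ 5 + (-4)p = (-2) + 6p ⟹ p = 7/10.
Player 1 indifferent between Enter and Stay out: q·2 + (1−q)·(-3) = q·(-3) + (1−q)·2 ⟹ (-3) + 5q = 2 + (-5)q ⟹ q = 1/2.

p = 7/10, q = 1/2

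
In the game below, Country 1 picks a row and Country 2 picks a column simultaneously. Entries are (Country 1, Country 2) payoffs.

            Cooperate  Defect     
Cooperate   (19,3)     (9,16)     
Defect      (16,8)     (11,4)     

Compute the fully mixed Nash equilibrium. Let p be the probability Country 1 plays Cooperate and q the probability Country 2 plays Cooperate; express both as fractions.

p = 4/17, q = 2/5

In a mixed NE each player is indifferent between their pure strategies, so the opponent's mix sets the indifference.
Country 2 indifferent between Cooperate and Defect: p·3 + (1−p)·8 = p·16 + (1−p)·4 ⟹ 8 + (-5)p = 4 + 12p ⟹ p = 4/17.
Country 1 indifferent between Cooperate and Defect: q·19 + (1−q)·9 = q·16 + (1−q)·11 ⟹ 9 + 10q = 11 + 5q ⟹ q = 2/5.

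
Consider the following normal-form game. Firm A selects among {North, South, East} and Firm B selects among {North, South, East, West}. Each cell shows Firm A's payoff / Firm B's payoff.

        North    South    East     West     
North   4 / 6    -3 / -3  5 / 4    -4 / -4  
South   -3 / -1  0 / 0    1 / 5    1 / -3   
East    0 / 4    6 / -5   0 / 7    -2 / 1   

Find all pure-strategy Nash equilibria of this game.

A profile is a Nash equilibrium when each player is best-responding to the other.
Firm A's best responses — vs North: North (payoff 4); vs South: East (payoff 6); vs East: North (payoff 5); vs West: South (payoff 1).
Firm B's best responses — vs North: North (payoff 6); vs South: East (payoff 5); vs East: East (payoff 7).
The only mutual best response is (North, North); neither player gains by switching there.

(North, North)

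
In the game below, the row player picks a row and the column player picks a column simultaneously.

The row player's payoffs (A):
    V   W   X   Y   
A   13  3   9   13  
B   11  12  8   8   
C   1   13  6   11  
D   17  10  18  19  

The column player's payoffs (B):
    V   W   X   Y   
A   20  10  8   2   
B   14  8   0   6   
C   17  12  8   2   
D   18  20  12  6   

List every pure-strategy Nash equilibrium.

A profile is a Nash equilibrium when each player is best-responding to the other.
The row player's best responses — vs V: D (payoff 17); vs W: C (payoff 13); vs X: D (payoff 18); vs Y: D (payoff 19).
The column player's best responses — vs A: V (payoff 20); vs B: V (payoff 14); vs C: V (payoff 17); vs D: W (payoff 20).
No cell has both players best-responding. For instance, the row player's best reply to V is D, but against D the column player prefers W over V.

No pure-strategy Nash equilibrium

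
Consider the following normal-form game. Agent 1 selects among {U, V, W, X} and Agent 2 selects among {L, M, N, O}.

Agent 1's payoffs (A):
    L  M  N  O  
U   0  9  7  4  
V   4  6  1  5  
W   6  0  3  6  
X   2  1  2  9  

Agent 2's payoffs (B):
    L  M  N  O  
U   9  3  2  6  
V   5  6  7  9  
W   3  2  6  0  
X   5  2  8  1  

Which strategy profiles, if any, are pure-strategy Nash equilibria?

Check mutual best responses: a cell is a NE iff neither player can gain by unilaterally deviating.
Agent 1's best responses — vs L: W (payoff 6); vs M: U (payoff 9); vs N: U (payoff 7); vs O: X (payoff 9).
Agent 2's best responses — vs U: L (payoff 9); vs V: O (payoff 9); vs W: N (payoff 6); vs X: N (payoff 8).
No cell has both players best-responding. For instance, Agent 1's best reply to N is U, but against U Agent 2 prefers L over N.

No pure-strategy Nash equilibrium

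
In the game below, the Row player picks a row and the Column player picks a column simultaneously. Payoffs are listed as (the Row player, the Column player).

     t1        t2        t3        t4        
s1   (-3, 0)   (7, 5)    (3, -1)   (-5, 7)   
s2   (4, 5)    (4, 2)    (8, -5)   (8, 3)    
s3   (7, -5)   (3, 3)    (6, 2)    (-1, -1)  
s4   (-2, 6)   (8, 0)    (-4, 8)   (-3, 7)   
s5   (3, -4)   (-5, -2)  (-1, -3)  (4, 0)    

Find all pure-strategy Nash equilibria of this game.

No pure-strategy Nash equilibrium

Find each player's best response to every opponent strategy; NE are the intersections.
The Row player's best responses — vs t1: s3 (payoff 7); vs t2: s4 (payoff 8); vs t3: s2 (payoff 8); vs t4: s2 (payoff 8).
The Column player's best responses — vs s1: t4 (payoff 7); vs s2: t1 (payoff 5); vs s3: t2 (payoff 3); vs s4: t3 (payoff 8); vs s5: t4 (payoff 0).
No cell has both players best-responding. For instance, the Row player's best reply to t3 is s2, but against s2 the Column player prefers t1 over t3.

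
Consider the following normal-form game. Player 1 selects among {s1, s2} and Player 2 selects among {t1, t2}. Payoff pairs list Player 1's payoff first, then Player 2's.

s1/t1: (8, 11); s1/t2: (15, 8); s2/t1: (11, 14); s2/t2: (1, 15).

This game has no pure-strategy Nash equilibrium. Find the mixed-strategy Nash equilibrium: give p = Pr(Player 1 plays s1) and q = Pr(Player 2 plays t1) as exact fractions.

Each player's mixing probability is pinned down by making the *other* player indifferent.
Player 2 indifferent between t1 and t2: p·11 + (1−p)·14 = p·8 + (1−p)·15 ⟹ 14 + (-3)p = 15 + (-7)p ⟹ p = 1/4.
Player 1 indifferent between s1 and s2: q·8 + (1−q)·15 = q·11 + (1−q)·1 ⟹ 15 + (-7)q = 1 + 10q ⟹ q = 14/17.

p = 1/4, q = 14/17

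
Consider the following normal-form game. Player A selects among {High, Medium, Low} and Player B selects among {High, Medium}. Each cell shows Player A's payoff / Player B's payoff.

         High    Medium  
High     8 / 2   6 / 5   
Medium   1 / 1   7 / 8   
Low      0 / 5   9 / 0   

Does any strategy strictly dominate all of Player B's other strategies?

Check whether one of Player B's strategies beats all alternatives regardless of what the opponent does.
High is not dominant: against High, Medium gives 5 > 2.
Medium is not dominant: against Low, High gives 5 > 0.
No single strategy is best against every opponent action.

None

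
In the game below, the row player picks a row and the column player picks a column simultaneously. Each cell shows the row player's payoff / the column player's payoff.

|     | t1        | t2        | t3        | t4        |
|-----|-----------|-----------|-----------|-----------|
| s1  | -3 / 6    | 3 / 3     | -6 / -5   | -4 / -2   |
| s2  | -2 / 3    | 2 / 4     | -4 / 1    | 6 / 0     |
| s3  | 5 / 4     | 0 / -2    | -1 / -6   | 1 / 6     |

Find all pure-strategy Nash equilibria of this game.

Check mutual best responses: a cell is a NE iff neither player can gain by unilaterally deviating.
The row player's best responses — vs t1: s3 (payoff 5); vs t2: s1 (payoff 3); vs t3: s3 (payoff -1); vs t4: s2 (payoff 6).
The column player's best responses — vs s1: t1 (payoff 6); vs s2: t2 (payoff 4); vs s3: t4 (payoff 6).
No cell has both players best-responding. For instance, the row player's best reply to t3 is s3, but against s3 the column player prefers t4 over t3.

No pure-strategy Nash equilibrium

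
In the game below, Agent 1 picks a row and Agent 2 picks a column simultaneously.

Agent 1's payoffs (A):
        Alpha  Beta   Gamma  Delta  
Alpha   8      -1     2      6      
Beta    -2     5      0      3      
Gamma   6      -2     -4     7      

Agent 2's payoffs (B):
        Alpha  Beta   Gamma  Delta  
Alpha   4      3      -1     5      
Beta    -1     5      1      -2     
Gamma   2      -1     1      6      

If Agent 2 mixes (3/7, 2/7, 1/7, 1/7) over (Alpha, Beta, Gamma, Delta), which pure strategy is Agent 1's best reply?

Alpha

Agent 1's best reply maximizes expected payoff against the mix.
Alpha: (3/7)·8 + (2/7)·(-1) + (1/7)·2 + (1/7)·6 = 30/7
Beta: (3/7)·(-2) + (2/7)·5 + (1/7)·0 + (1/7)·3 = 1
Gamma: (3/7)·6 + (2/7)·(-2) + (1/7)·(-4) + (1/7)·7 = 17/7
Highest expected payoff is 30/7, from Alpha.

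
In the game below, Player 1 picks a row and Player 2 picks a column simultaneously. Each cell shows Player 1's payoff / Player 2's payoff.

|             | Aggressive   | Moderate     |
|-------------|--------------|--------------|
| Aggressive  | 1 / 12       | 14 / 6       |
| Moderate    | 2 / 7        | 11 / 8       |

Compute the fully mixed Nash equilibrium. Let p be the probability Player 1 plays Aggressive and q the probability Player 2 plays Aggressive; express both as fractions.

p = 1/7, q = 3/4

Each player's mixing probability is pinned down by making the *other* player indifferent.
Player 2 indifferent between Aggressive and Moderate: p·12 + (1−p)·7 = p·6 + (1−p)·8 ⟹ 7 + 5p = 8 + (-2)p ⟹ p = 1/7.
Player 1 indifferent between Aggressive and Moderate: q·1 + (1−q)·14 = q·2 + (1−q)·11 ⟹ 14 + (-13)q = 11 + (-9)q ⟹ q = 3/4.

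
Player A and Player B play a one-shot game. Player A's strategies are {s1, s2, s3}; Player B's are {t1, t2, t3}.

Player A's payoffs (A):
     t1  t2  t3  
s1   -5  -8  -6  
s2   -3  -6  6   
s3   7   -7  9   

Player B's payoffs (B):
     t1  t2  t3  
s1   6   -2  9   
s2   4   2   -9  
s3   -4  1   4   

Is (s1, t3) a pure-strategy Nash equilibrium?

Holding Player B at t3: Player A gets -6 from s1 but could get 9 by switching to s3. Player A has a profitable deviation.

No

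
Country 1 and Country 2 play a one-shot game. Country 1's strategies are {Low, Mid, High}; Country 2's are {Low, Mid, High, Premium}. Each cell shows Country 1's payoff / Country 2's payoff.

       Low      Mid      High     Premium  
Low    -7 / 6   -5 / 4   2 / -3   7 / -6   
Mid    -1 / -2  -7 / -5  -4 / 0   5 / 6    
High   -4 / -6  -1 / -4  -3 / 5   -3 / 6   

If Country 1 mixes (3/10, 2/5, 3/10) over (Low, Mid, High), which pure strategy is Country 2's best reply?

Compute Country 2's expected payoff from each pure strategy against the given mix.
Low: (3/10)·6 + (2/5)·(-2) + (3/10)·(-6) = -4/5
Mid: (3/10)·4 + (2/5)·(-5) + (3/10)·(-4) = -2
High: (3/10)·(-3) + (2/5)·0 + (3/10)·5 = 3/5
Premium: (3/10)·(-6) + (2/5)·6 + (3/10)·6 = 12/5
Highest expected payoff is 12/5, from Premium.

Premium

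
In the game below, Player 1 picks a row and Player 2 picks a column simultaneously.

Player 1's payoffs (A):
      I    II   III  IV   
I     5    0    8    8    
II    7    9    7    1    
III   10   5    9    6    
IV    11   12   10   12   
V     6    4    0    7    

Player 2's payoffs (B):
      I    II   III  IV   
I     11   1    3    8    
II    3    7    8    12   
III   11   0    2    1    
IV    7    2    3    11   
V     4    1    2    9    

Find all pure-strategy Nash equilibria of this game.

(IV, IV)

Find each player's best response to every opponent strategy; NE are the intersections.
Player 1's best responses — vs I: IV (payoff 11); vs II: IV (payoff 12); vs III: IV (payoff 10); vs IV: IV (payoff 12).
Player 2's best responses — vs I: I (payoff 11); vs II: IV (payoff 12); vs III: I (payoff 11); vs IV: IV (payoff 11); vs V: IV (payoff 9).
The only mutual best response is (IV, IV); neither player gains by switching there.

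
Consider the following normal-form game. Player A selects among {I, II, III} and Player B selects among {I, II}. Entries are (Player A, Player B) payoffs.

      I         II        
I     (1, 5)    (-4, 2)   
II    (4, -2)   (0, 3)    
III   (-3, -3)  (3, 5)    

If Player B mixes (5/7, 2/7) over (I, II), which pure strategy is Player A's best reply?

Compute Player A's expected payoff from each pure strategy against the given mix.
I: (5/7)·1 + (2/7)·(-4) = -3/7
II: (5/7)·4 + (2/7)·0 = 20/7
III: (5/7)·(-3) + (2/7)·3 = -9/7
Highest expected payoff is 20/7, from II.

II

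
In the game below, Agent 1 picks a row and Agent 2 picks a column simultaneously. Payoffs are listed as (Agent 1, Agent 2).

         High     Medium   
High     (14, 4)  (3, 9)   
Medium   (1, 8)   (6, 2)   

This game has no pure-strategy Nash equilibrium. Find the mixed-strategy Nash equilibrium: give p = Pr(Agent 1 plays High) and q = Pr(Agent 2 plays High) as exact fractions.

Each player's mixing probability is pinned down by making the *other* player indifferent.
Agent 2 indifferent between High and Medium: p·4 + (1−p)·8 = p·9 + (1−p)·2 ⟹ 8 + (-4)p = 2 + 7p ⟹ p = 6/11.
Agent 1 indifferent between High and Medium: q·14 + (1−q)·3 = q·1 + (1−q)·6 ⟹ 3 + 11q = 6 + (-5)q ⟹ q = 3/16.

p = 6/11, q = 3/16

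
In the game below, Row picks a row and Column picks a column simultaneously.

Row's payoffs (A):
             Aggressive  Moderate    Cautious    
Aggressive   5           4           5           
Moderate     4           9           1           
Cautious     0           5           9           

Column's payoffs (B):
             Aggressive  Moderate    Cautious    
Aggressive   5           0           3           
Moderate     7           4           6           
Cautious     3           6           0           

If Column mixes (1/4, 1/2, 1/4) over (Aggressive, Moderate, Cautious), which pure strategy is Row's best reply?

Compute Row's expected payoff from each pure strategy against the given mix.
Aggressive: (1/4)·5 + (1/2)·4 + (1/4)·5 = 9/2
Moderate: (1/4)·4 + (1/2)·9 + (1/4)·1 = 23/4
Cautious: (1/4)·0 + (1/2)·5 + (1/4)·9 = 19/4
Highest expected payoff is 23/4, from Moderate.

Moderate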